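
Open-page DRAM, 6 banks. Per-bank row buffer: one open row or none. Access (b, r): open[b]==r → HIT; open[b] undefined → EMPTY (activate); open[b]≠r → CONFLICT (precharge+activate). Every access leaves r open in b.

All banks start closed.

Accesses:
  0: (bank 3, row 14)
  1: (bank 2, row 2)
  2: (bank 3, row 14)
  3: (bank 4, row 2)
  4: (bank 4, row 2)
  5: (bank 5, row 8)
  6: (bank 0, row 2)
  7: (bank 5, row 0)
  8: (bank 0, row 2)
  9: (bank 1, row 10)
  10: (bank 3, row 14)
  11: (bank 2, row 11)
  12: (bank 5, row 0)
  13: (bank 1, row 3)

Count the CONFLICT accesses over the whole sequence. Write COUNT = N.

0: bank 3 row 14 — prev None → EMPTY
1: bank 2 row 2 — prev None → EMPTY
2: bank 3 row 14 — prev 14 → HIT
3: bank 4 row 2 — prev None → EMPTY
4: bank 4 row 2 — prev 2 → HIT
5: bank 5 row 8 — prev None → EMPTY
6: bank 0 row 2 — prev None → EMPTY
7: bank 5 row 0 — prev 8 → CONFLICT
8: bank 0 row 2 — prev 2 → HIT
9: bank 1 row 10 — prev None → EMPTY
10: bank 3 row 14 — prev 14 → HIT
11: bank 2 row 11 — prev 2 → CONFLICT
12: bank 5 row 0 — prev 0 → HIT
13: bank 1 row 3 — prev 10 → CONFLICT

COUNT = 3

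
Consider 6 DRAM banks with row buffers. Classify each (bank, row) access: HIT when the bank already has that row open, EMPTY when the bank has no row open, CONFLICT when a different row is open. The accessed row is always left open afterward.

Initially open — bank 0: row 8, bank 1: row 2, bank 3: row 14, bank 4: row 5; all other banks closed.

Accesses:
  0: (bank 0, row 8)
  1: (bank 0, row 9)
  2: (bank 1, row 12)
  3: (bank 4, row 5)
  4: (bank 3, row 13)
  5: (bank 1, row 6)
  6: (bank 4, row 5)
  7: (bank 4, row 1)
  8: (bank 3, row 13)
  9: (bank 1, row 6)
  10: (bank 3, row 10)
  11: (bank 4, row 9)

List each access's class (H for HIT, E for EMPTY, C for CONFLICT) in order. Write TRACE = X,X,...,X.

TRACE = H,C,C,H,C,C,H,C,H,H,C,C

  [0] b0 r8: had r8 ⇒ H
  [1] b0 r9: had r8 ⇒ C
  [2] b1 r12: had r2 ⇒ C
  [3] b4 r5: had r5 ⇒ H
  [4] b3 r13: had r14 ⇒ C
  [5] b1 r6: had r12 ⇒ C
  [6] b4 r5: had r5 ⇒ H
  [7] b4 r1: had r5 ⇒ C
  [8] b3 r13: had r13 ⇒ H
  [9] b1 r6: had r6 ⇒ H
  [10] b3 r10: had r13 ⇒ C
  [11] b4 r9: had r1 ⇒ C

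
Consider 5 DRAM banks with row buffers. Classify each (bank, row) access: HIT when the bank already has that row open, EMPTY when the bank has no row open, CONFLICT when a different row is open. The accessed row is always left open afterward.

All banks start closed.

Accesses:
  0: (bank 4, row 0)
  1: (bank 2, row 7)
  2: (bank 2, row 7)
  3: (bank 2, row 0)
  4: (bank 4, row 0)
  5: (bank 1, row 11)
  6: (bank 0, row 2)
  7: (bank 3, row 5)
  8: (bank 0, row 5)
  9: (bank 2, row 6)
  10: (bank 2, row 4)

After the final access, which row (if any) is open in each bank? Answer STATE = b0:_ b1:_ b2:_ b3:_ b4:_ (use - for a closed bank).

STATE = b0:5 b1:11 b2:4 b3:5 b4:0

#0 (4,0) E
#1 (2,7) E
#2 (2,7) H  (was 7)
#3 (2,0) C  (was 7)
#4 (4,0) H  (was 0)
#5 (1,11) E
#6 (0,2) E
#7 (3,5) E
#8 (0,5) C  (was 2)
#9 (2,6) C  (was 0)
#10 (2,4) C  (was 6)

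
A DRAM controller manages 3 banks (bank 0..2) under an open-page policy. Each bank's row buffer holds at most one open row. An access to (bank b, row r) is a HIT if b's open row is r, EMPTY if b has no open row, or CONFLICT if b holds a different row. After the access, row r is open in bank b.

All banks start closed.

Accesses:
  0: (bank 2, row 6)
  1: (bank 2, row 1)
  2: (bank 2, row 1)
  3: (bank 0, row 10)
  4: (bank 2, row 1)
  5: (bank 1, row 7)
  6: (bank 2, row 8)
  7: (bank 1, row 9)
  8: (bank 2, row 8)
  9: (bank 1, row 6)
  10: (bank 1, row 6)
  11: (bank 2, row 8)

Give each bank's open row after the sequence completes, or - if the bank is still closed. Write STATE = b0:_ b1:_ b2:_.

step 0: bank2 None->6 [EMPTY]
step 1: bank2 6->1 [CONFLICT]
step 2: bank2 1->1 [HIT]
step 3: bank0 None->10 [EMPTY]
step 4: bank2 1->1 [HIT]
step 5: bank1 None->7 [EMPTY]
step 6: bank2 1->8 [CONFLICT]
step 7: bank1 7->9 [CONFLICT]
step 8: bank2 8->8 [HIT]
step 9: bank1 9->6 [CONFLICT]
step 10: bank1 6->6 [HIT]
step 11: bank2 8->8 [HIT]

STATE = b0:10 b1:6 b2:8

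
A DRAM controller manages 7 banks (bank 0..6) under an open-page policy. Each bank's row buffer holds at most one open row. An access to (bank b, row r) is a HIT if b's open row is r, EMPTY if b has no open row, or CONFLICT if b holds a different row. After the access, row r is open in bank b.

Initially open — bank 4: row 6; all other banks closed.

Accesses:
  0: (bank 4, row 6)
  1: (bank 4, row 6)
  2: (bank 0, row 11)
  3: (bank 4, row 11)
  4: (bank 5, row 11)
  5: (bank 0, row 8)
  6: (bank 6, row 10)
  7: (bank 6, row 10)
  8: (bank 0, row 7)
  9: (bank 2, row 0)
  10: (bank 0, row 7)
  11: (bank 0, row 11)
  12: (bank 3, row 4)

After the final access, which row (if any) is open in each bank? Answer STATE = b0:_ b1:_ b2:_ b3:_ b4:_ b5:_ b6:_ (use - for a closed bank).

STATE = b0:11 b1:- b2:0 b3:4 b4:11 b5:11 b6:10

  [0] b4 r6: had r6 ⇒ H
  [1] b4 r6: had r6 ⇒ H
  [2] b0 r11: no row ⇒ E
  [3] b4 r11: had r6 ⇒ C
  [4] b5 r11: no row ⇒ E
  [5] b0 r8: had r11 ⇒ C
  [6] b6 r10: no row ⇒ E
  [7] b6 r10: had r10 ⇒ H
  [8] b0 r7: had r8 ⇒ C
  [9] b2 r0: no row ⇒ E
  [10] b0 r7: had r7 ⇒ H
  [11] b0 r11: had r7 ⇒ C
  [12] b3 r4: no row ⇒ E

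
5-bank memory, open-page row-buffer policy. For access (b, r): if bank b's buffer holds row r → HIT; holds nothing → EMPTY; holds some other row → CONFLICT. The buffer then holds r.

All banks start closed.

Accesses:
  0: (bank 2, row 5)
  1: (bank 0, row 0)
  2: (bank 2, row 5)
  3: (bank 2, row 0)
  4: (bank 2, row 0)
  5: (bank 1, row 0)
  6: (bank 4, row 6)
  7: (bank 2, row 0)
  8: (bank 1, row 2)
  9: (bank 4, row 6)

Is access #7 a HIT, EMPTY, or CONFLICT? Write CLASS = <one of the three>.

CLASS = HIT

step 0: bank2 None->5 [EMPTY]
step 1: bank0 None->0 [EMPTY]
step 2: bank2 5->5 [HIT]
step 3: bank2 5->0 [CONFLICT]
step 4: bank2 0->0 [HIT]
step 5: bank1 None->0 [EMPTY]
step 6: bank4 None->6 [EMPTY]
step 7: bank2 0->0 [HIT]
step 8: bank1 0->2 [CONFLICT]
step 9: bank4 6->6 [HIT]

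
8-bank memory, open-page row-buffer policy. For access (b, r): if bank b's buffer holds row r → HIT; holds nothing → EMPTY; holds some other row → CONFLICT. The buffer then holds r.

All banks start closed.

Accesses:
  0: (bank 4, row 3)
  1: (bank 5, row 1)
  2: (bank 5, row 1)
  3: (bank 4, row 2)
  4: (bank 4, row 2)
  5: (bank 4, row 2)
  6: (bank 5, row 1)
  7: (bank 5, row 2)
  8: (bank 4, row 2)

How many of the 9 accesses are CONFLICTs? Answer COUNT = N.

0: bank 4 row 3 — prev None → EMPTY
1: bank 5 row 1 — prev None → EMPTY
2: bank 5 row 1 — prev 1 → HIT
3: bank 4 row 2 — prev 3 → CONFLICT
4: bank 4 row 2 — prev 2 → HIT
5: bank 4 row 2 — prev 2 → HIT
6: bank 5 row 1 — prev 1 → HIT
7: bank 5 row 2 — prev 1 → CONFLICT
8: bank 4 row 2 — prev 2 → HIT

COUNT = 2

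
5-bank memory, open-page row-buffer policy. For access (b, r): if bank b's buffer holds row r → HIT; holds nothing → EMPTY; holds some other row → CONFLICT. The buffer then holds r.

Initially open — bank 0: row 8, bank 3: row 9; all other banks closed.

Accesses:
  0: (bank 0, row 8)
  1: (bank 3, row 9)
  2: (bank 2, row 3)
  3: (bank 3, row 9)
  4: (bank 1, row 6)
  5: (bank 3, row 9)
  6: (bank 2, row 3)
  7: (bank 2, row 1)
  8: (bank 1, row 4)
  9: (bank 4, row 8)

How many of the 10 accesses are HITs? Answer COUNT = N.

COUNT = 5

#0 (0,8) H  (was 8)
#1 (3,9) H  (was 9)
#2 (2,3) E
#3 (3,9) H  (was 9)
#4 (1,6) E
#5 (3,9) H  (was 9)
#6 (2,3) H  (was 3)
#7 (2,1) C  (was 3)
#8 (1,4) C  (was 6)
#9 (4,8) E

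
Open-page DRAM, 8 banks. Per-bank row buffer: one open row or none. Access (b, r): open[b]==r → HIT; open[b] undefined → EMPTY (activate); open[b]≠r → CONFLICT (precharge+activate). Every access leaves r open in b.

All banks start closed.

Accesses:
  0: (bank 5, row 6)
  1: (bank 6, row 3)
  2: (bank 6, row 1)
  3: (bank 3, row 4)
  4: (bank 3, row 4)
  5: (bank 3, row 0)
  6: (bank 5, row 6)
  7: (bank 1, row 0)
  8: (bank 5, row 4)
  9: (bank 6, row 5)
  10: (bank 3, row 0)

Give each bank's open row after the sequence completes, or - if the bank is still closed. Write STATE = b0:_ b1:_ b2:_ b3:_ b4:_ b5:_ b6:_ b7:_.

STATE = b0:- b1:0 b2:- b3:0 b4:- b5:4 b6:5 b7:-

#0 (5,6) E
#1 (6,3) E
#2 (6,1) C  (was 3)
#3 (3,4) E
#4 (3,4) H  (was 4)
#5 (3,0) C  (was 4)
#6 (5,6) H  (was 6)
#7 (1,0) E
#8 (5,4) C  (was 6)
#9 (6,5) C  (was 1)
#10 (3,0) H  (was 0)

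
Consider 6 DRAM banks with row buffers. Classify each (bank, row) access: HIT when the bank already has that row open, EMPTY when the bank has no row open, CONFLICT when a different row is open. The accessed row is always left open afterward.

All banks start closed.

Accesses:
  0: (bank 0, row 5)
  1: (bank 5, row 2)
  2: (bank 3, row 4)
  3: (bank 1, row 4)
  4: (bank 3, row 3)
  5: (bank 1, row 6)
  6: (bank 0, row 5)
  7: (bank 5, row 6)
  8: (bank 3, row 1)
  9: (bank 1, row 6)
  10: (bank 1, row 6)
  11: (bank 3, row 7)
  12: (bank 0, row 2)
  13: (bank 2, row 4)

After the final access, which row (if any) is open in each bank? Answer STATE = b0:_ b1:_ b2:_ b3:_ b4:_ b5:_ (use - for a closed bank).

STATE = b0:2 b1:6 b2:4 b3:7 b4:- b5:6

#0 (0,5) E
#1 (5,2) E
#2 (3,4) E
#3 (1,4) E
#4 (3,3) C  (was 4)
#5 (1,6) C  (was 4)
#6 (0,5) H  (was 5)
#7 (5,6) C  (was 2)
#8 (3,1) C  (was 3)
#9 (1,6) H  (was 6)
#10 (1,6) H  (was 6)
#11 (3,7) C  (was 1)
#12 (0,2) C  (was 5)
#13 (2,4) E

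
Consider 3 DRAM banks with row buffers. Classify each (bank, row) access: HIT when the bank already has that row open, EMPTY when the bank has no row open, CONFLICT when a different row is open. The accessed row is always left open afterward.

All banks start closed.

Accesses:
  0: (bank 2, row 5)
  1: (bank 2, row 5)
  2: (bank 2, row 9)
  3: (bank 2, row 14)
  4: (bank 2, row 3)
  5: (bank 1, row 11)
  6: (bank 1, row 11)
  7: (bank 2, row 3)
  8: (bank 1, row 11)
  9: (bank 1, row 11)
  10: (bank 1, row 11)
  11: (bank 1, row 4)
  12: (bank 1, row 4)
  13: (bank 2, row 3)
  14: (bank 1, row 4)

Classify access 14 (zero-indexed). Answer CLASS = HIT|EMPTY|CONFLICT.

CLASS = HIT

step 0: bank2 None->5 [EMPTY]
step 1: bank2 5->5 [HIT]
step 2: bank2 5->9 [CONFLICT]
step 3: bank2 9->14 [CONFLICT]
step 4: bank2 14->3 [CONFLICT]
step 5: bank1 None->11 [EMPTY]
step 6: bank1 11->11 [HIT]
step 7: bank2 3->3 [HIT]
step 8: bank1 11->11 [HIT]
step 9: bank1 11->11 [HIT]
step 10: bank1 11->11 [HIT]
step 11: bank1 11->4 [CONFLICT]
step 12: bank1 4->4 [HIT]
step 13: bank2 3->3 [HIT]
step 14: bank1 4->4 [HIT]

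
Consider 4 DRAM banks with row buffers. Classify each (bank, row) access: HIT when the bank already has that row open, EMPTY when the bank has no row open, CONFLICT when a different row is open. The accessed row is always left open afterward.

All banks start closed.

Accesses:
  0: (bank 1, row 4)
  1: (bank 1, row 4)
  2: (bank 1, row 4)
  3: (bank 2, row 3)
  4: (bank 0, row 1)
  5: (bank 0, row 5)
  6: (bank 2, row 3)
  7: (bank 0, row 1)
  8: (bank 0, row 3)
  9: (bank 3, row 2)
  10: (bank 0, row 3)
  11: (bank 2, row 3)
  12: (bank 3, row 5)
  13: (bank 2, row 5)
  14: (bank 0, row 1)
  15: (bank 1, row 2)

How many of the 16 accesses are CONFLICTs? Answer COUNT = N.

step 0: bank1 None->4 [EMPTY]
step 1: bank1 4->4 [HIT]
step 2: bank1 4->4 [HIT]
step 3: bank2 None->3 [EMPTY]
step 4: bank0 None->1 [EMPTY]
step 5: bank0 1->5 [CONFLICT]
step 6: bank2 3->3 [HIT]
step 7: bank0 5->1 [CONFLICT]
step 8: bank0 1->3 [CONFLICT]
step 9: bank3 None->2 [EMPTY]
step 10: bank0 3->3 [HIT]
step 11: bank2 3->3 [HIT]
step 12: bank3 2->5 [CONFLICT]
step 13: bank2 3->5 [CONFLICT]
step 14: bank0 3->1 [CONFLICT]
step 15: bank1 4->2 [CONFLICT]

COUNT = 7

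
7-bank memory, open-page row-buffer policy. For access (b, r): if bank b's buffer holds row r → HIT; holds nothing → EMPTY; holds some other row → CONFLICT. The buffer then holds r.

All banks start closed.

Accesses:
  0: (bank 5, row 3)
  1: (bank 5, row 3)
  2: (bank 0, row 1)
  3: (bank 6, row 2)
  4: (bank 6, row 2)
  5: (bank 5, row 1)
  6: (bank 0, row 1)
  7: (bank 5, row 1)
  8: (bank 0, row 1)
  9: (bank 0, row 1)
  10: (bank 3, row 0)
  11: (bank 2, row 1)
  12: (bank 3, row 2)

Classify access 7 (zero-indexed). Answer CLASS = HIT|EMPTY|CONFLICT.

#0 (5,3) E
#1 (5,3) H  (was 3)
#2 (0,1) E
#3 (6,2) E
#4 (6,2) H  (was 2)
#5 (5,1) C  (was 3)
#6 (0,1) H  (was 1)
#7 (5,1) H  (was 1)
#8 (0,1) H  (was 1)
#9 (0,1) H  (was 1)
#10 (3,0) E
#11 (2,1) E
#12 (3,2) C  (was 0)

CLASS = HIT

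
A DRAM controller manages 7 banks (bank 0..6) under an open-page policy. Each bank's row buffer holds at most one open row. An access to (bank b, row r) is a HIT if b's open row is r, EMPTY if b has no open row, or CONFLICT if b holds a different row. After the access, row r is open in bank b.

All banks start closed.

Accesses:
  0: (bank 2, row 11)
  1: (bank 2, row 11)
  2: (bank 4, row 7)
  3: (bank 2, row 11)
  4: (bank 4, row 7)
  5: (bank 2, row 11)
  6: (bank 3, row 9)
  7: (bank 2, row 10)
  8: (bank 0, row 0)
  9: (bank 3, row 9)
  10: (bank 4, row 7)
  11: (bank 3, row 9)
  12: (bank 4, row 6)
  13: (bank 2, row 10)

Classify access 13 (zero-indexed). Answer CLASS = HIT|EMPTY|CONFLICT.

  [0] b2 r11: no row ⇒ E
  [1] b2 r11: had r11 ⇒ H
  [2] b4 r7: no row ⇒ E
  [3] b2 r11: had r11 ⇒ H
  [4] b4 r7: had r7 ⇒ H
  [5] b2 r11: had r11 ⇒ H
  [6] b3 r9: no row ⇒ E
  [7] b2 r10: had r11 ⇒ C
  [8] b0 r0: no row ⇒ E
  [9] b3 r9: had r9 ⇒ H
  [10] b4 r7: had r7 ⇒ H
  [11] b3 r9: had r9 ⇒ H
  [12] b4 r6: had r7 ⇒ C
  [13] b2 r10: had r10 ⇒ H

CLASS = HIT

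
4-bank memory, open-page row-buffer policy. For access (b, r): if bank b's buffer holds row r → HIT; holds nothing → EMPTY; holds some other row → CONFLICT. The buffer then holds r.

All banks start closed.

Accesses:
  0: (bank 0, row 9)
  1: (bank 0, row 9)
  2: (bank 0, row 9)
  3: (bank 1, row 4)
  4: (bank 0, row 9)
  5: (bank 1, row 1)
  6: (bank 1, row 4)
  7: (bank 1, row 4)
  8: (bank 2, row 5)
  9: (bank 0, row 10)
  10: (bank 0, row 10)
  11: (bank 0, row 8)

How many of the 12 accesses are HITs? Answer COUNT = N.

step 0: bank0 None->9 [EMPTY]
step 1: bank0 9->9 [HIT]
step 2: bank0 9->9 [HIT]
step 3: bank1 None->4 [EMPTY]
step 4: bank0 9->9 [HIT]
step 5: bank1 4->1 [CONFLICT]
step 6: bank1 1->4 [CONFLICT]
step 7: bank1 4->4 [HIT]
step 8: bank2 None->5 [EMPTY]
step 9: bank0 9->10 [CONFLICT]
step 10: bank0 10->10 [HIT]
step 11: bank0 10->8 [CONFLICT]

COUNT = 5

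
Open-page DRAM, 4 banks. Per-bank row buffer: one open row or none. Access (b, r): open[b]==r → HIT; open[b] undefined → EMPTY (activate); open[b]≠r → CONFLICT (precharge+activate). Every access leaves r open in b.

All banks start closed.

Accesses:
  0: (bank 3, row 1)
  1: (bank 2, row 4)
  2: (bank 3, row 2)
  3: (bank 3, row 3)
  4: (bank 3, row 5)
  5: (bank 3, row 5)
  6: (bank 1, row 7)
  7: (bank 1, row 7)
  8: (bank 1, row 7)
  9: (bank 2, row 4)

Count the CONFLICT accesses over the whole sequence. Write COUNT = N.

COUNT = 3

0: bank 3 row 1 — prev None → EMPTY
1: bank 2 row 4 — prev None → EMPTY
2: bank 3 row 2 — prev 1 → CONFLICT
3: bank 3 row 3 — prev 2 → CONFLICT
4: bank 3 row 5 — prev 3 → CONFLICT
5: bank 3 row 5 — prev 5 → HIT
6: bank 1 row 7 — prev None → EMPTY
7: bank 1 row 7 — prev 7 → HIT
8: bank 1 row 7 — prev 7 → HIT
9: bank 2 row 4 — prev 4 → HIT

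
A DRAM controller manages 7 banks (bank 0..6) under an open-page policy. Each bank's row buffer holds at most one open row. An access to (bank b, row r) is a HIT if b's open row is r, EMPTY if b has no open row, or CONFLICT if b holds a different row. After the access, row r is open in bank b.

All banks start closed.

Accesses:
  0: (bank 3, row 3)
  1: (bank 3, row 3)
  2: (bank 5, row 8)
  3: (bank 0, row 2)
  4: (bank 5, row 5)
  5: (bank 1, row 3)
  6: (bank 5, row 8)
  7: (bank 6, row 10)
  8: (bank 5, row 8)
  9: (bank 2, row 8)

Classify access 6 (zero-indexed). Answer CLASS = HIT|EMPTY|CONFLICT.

step 0: bank3 None->3 [EMPTY]
step 1: bank3 3->3 [HIT]
step 2: bank5 None->8 [EMPTY]
step 3: bank0 None->2 [EMPTY]
step 4: bank5 8->5 [CONFLICT]
step 5: bank1 None->3 [EMPTY]
step 6: bank5 5->8 [CONFLICT]
step 7: bank6 None->10 [EMPTY]
step 8: bank5 8->8 [HIT]
step 9: bank2 None->8 [EMPTY]

CLASS = CONFLICT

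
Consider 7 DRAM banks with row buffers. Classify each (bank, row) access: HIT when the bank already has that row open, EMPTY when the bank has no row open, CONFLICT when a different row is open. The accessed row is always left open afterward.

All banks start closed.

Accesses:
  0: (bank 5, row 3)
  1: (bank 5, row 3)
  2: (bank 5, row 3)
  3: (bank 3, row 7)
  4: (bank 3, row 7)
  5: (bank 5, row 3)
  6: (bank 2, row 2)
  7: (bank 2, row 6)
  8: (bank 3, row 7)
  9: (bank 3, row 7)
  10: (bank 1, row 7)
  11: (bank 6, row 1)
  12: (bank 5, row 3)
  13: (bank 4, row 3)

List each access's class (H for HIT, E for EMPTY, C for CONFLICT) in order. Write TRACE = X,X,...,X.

0: bank 5 row 3 — prev None → EMPTY
1: bank 5 row 3 — prev 3 → HIT
2: bank 5 row 3 — prev 3 → HIT
3: bank 3 row 7 — prev None → EMPTY
4: bank 3 row 7 — prev 7 → HIT
5: bank 5 row 3 — prev 3 → HIT
6: bank 2 row 2 — prev None → EMPTY
7: bank 2 row 6 — prev 2 → CONFLICT
8: bank 3 row 7 — prev 7 → HIT
9: bank 3 row 7 — prev 7 → HIT
10: bank 1 row 7 — prev None → EMPTY
11: bank 6 row 1 — prev None → EMPTY
12: bank 5 row 3 — prev 3 → HIT
13: bank 4 row 3 — prev None → EMPTY

TRACE = E,H,H,E,H,H,E,C,H,H,E,E,H,E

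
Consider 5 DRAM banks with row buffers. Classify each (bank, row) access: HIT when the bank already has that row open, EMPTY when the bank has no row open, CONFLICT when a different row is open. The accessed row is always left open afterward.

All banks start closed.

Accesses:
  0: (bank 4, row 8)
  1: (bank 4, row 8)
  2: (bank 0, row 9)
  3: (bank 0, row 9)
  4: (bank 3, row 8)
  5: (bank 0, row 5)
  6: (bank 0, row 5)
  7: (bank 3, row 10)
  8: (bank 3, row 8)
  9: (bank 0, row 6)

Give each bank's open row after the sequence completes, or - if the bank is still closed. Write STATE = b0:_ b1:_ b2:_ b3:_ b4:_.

STATE = b0:6 b1:- b2:- b3:8 b4:8

0: bank 4 row 8 — prev None → EMPTY
1: bank 4 row 8 — prev 8 → HIT
2: bank 0 row 9 — prev None → EMPTY
3: bank 0 row 9 — prev 9 → HIT
4: bank 3 row 8 — prev None → EMPTY
5: bank 0 row 5 — prev 9 → CONFLICT
6: bank 0 row 5 — prev 5 → HIT
7: bank 3 row 10 — prev 8 → CONFLICT
8: bank 3 row 8 — prev 10 → CONFLICT
9: bank 0 row 6 — prev 5 → CONFLICT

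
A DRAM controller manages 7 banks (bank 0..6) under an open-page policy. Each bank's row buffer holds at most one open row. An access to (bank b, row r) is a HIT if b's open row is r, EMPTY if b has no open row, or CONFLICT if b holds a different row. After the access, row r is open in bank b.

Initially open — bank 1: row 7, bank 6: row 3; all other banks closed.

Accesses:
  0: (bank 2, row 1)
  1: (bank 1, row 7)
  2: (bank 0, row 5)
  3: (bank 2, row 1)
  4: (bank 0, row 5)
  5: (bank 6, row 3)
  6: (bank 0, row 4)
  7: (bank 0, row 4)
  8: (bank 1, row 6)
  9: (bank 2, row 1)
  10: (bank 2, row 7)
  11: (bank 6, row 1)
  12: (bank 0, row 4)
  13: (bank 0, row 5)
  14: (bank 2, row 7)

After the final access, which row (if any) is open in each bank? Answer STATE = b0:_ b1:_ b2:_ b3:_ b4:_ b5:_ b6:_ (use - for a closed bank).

STATE = b0:5 b1:6 b2:7 b3:- b4:- b5:- b6:1

#0 (2,1) E
#1 (1,7) H  (was 7)
#2 (0,5) E
#3 (2,1) H  (was 1)
#4 (0,5) H  (was 5)
#5 (6,3) H  (was 3)
#6 (0,4) C  (was 5)
#7 (0,4) H  (was 4)
#8 (1,6) C  (was 7)
#9 (2,1) H  (was 1)
#10 (2,7) C  (was 1)
#11 (6,1) C  (was 3)
#12 (0,4) H  (was 4)
#13 (0,5) C  (was 4)
#14 (2,7) H  (was 7)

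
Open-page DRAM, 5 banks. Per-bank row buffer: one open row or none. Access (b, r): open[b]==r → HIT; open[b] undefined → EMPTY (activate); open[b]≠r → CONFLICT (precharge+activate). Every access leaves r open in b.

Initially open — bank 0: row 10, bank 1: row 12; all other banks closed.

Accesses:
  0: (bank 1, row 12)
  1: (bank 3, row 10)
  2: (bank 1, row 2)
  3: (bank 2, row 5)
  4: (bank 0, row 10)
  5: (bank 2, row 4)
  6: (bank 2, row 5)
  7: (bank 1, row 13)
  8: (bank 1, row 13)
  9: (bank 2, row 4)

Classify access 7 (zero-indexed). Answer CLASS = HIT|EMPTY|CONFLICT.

  [0] b1 r12: had r12 ⇒ H
  [1] b3 r10: no row ⇒ E
  [2] b1 r2: had r12 ⇒ C
  [3] b2 r5: no row ⇒ E
  [4] b0 r10: had r10 ⇒ H
  [5] b2 r4: had r5 ⇒ C
  [6] b2 r5: had r4 ⇒ C
  [7] b1 r13: had r2 ⇒ C
  [8] b1 r13: had r13 ⇒ H
  [9] b2 r4: had r5 ⇒ C

CLASS = CONFLICT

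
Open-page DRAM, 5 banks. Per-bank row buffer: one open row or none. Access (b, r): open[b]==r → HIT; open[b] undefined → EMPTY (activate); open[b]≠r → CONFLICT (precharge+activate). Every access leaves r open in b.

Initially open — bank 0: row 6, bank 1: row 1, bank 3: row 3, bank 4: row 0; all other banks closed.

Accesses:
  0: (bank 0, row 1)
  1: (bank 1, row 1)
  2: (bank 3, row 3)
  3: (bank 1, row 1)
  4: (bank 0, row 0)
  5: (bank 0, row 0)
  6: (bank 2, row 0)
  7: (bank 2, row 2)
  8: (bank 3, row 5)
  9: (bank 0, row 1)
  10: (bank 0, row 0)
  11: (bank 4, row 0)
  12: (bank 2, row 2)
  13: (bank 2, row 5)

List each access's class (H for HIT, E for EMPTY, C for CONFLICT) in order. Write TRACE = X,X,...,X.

0: bank 0 row 1 — prev 6 → CONFLICT
1: bank 1 row 1 — prev 1 → HIT
2: bank 3 row 3 — prev 3 → HIT
3: bank 1 row 1 — prev 1 → HIT
4: bank 0 row 0 — prev 1 → CONFLICT
5: bank 0 row 0 — prev 0 → HIT
6: bank 2 row 0 — prev None → EMPTY
7: bank 2 row 2 — prev 0 → CONFLICT
8: bank 3 row 5 — prev 3 → CONFLICT
9: bank 0 row 1 — prev 0 → CONFLICT
10: bank 0 row 0 — prev 1 → CONFLICT
11: bank 4 row 0 — prev 0 → HIT
12: bank 2 row 2 — prev 2 → HIT
13: bank 2 row 5 — prev 2 → CONFLICT

TRACE = C,H,H,H,C,H,E,C,C,C,C,H,H,C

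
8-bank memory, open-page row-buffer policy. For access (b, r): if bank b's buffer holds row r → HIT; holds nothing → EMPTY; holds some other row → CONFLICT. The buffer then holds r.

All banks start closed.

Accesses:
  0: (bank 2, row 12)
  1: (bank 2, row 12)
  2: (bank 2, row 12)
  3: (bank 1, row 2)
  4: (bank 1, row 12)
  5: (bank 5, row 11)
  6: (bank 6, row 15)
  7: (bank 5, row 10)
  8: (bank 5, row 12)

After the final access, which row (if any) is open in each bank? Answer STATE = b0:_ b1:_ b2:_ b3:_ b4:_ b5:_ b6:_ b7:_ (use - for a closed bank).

STATE = b0:- b1:12 b2:12 b3:- b4:- b5:12 b6:15 b7:-

0: bank 2 row 12 — prev None → EMPTY
1: bank 2 row 12 — prev 12 → HIT
2: bank 2 row 12 — prev 12 → HIT
3: bank 1 row 2 — prev None → EMPTY
4: bank 1 row 12 — prev 2 → CONFLICT
5: bank 5 row 11 — prev None → EMPTY
6: bank 6 row 15 — prev None → EMPTY
7: bank 5 row 10 — prev 11 → CONFLICT
8: bank 5 row 12 — prev 10 → CONFLICT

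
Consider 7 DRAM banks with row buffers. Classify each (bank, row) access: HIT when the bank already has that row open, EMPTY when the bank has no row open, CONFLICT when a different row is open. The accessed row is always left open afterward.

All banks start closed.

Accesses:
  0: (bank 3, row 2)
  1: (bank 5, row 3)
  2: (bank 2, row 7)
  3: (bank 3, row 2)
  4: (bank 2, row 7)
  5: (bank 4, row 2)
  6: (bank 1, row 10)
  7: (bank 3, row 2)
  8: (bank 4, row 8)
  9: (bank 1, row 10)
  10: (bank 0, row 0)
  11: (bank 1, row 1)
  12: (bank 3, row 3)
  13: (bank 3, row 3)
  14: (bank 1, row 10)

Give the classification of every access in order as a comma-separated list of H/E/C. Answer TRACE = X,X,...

TRACE = E,E,E,H,H,E,E,H,C,H,E,C,C,H,C

#0 (3,2) E
#1 (5,3) E
#2 (2,7) E
#3 (3,2) H  (was 2)
#4 (2,7) H  (was 7)
#5 (4,2) E
#6 (1,10) E
#7 (3,2) H  (was 2)
#8 (4,8) C  (was 2)
#9 (1,10) H  (was 10)
#10 (0,0) E
#11 (1,1) C  (was 10)
#12 (3,3) C  (was 2)
#13 (3,3) H  (was 3)
#14 (1,10) C  (was 1)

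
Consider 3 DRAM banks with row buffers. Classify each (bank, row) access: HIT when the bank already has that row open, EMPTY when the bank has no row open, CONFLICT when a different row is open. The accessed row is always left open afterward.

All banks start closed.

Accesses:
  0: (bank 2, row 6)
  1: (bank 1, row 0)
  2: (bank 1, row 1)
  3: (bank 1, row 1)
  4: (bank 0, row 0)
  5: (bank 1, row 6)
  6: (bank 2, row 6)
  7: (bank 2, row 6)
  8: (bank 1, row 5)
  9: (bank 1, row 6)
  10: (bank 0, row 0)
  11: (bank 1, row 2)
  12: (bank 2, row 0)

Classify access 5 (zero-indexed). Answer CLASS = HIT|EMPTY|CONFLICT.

CLASS = CONFLICT

  [0] b2 r6: no row ⇒ E
  [1] b1 r0: no row ⇒ E
  [2] b1 r1: had r0 ⇒ C
  [3] b1 r1: had r1 ⇒ H
  [4] b0 r0: no row ⇒ E
  [5] b1 r6: had r1 ⇒ C
  [6] b2 r6: had r6 ⇒ H
  [7] b2 r6: had r6 ⇒ H
  [8] b1 r5: had r6 ⇒ C
  [9] b1 r6: had r5 ⇒ C
  [10] b0 r0: had r0 ⇒ H
  [11] b1 r2: had r6 ⇒ C
  [12] b2 r0: had r6 ⇒ C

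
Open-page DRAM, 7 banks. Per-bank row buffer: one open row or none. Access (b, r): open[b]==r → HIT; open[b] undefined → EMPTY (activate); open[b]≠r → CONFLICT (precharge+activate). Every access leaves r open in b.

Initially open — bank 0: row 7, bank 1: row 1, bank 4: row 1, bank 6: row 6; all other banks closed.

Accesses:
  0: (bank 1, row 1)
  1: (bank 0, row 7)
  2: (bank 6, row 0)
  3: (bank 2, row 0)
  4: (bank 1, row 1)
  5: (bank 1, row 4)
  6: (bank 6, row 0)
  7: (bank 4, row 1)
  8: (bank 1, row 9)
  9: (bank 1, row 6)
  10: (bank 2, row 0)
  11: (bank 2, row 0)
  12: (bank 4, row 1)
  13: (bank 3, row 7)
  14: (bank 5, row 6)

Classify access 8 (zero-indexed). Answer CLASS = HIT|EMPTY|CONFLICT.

  [0] b1 r1: had r1 ⇒ H
  [1] b0 r7: had r7 ⇒ H
  [2] b6 r0: had r6 ⇒ C
  [3] b2 r0: no row ⇒ E
  [4] b1 r1: had r1 ⇒ H
  [5] b1 r4: had r1 ⇒ C
  [6] b6 r0: had r0 ⇒ H
  [7] b4 r1: had r1 ⇒ H
  [8] b1 r9: had r4 ⇒ C
  [9] b1 r6: had r9 ⇒ C
  [10] b2 r0: had r0 ⇒ H
  [11] b2 r0: had r0 ⇒ H
  [12] b4 r1: had r1 ⇒ H
  [13] b3 r7: no row ⇒ E
  [14] b5 r6: no row ⇒ E

CLASS = CONFLICT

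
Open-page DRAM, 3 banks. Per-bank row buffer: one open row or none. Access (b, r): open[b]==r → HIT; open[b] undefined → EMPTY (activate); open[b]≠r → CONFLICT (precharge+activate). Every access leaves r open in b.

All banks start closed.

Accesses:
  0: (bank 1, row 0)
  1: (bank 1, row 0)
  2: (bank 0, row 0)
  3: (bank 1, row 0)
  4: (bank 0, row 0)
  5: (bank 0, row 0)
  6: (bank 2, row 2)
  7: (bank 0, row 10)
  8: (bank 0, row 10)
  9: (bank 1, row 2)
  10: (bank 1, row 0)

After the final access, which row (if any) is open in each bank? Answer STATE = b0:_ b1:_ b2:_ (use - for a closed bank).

STATE = b0:10 b1:0 b2:2

0: bank 1 row 0 — prev None → EMPTY
1: bank 1 row 0 — prev 0 → HIT
2: bank 0 row 0 — prev None → EMPTY
3: bank 1 row 0 — prev 0 → HIT
4: bank 0 row 0 — prev 0 → HIT
5: bank 0 row 0 — prev 0 → HIT
6: bank 2 row 2 — prev None → EMPTY
7: bank 0 row 10 — prev 0 → CONFLICT
8: bank 0 row 10 — prev 10 → HIT
9: bank 1 row 2 — prev 0 → CONFLICT
10: bank 1 row 0 — prev 2 → CONFLICT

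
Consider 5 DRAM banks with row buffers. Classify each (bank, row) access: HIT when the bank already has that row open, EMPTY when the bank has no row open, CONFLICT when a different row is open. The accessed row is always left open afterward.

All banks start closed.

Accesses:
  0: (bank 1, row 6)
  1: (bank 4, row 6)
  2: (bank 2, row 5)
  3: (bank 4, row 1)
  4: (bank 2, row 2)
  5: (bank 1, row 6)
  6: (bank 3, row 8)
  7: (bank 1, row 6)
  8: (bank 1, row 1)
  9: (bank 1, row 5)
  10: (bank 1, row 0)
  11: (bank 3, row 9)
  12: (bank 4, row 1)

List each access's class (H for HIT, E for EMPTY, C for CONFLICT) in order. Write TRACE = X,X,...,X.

#0 (1,6) E
#1 (4,6) E
#2 (2,5) E
#3 (4,1) C  (was 6)
#4 (2,2) C  (was 5)
#5 (1,6) H  (was 6)
#6 (3,8) E
#7 (1,6) H  (was 6)
#8 (1,1) C  (was 6)
#9 (1,5) C  (was 1)
#10 (1,0) C  (was 5)
#11 (3,9) C  (was 8)
#12 (4,1) H  (was 1)

TRACE = E,E,E,C,C,H,E,H,C,C,C,C,H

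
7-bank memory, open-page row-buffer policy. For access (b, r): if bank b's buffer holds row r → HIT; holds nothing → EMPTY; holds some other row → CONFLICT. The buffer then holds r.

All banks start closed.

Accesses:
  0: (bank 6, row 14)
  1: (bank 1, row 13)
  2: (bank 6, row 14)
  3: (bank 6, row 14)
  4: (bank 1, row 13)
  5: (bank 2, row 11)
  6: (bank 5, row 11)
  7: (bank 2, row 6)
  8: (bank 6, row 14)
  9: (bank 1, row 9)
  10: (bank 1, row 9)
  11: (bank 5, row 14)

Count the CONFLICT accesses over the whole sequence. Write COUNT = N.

COUNT = 3

step 0: bank6 None->14 [EMPTY]
step 1: bank1 None->13 [EMPTY]
step 2: bank6 14->14 [HIT]
step 3: bank6 14->14 [HIT]
step 4: bank1 13->13 [HIT]
step 5: bank2 None->11 [EMPTY]
step 6: bank5 None->11 [EMPTY]
step 7: bank2 11->6 [CONFLICT]
step 8: bank6 14->14 [HIT]
step 9: bank1 13->9 [CONFLICT]
step 10: bank1 9->9 [HIT]
step 11: bank5 11->14 [CONFLICT]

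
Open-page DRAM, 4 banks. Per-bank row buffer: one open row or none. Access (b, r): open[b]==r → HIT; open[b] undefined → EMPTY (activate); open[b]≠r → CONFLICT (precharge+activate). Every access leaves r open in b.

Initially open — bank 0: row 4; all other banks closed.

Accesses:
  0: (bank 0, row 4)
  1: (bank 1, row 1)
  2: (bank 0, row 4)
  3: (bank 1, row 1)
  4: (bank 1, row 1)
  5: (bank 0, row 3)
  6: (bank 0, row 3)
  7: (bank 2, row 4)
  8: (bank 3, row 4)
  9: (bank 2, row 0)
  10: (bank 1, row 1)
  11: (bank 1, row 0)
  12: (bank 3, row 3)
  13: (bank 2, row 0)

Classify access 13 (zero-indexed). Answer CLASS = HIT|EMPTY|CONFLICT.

CLASS = HIT

  [0] b0 r4: had r4 ⇒ H
  [1] b1 r1: no row ⇒ E
  [2] b0 r4: had r4 ⇒ H
  [3] b1 r1: had r1 ⇒ H
  [4] b1 r1: had r1 ⇒ H
  [5] b0 r3: had r4 ⇒ C
  [6] b0 r3: had r3 ⇒ H
  [7] b2 r4: no row ⇒ E
  [8] b3 r4: no row ⇒ E
  [9] b2 r0: had r4 ⇒ C
  [10] b1 r1: had r1 ⇒ H
  [11] b1 r0: had r1 ⇒ C
  [12] b3 r3: had r4 ⇒ C
  [13] b2 r0: had r0 ⇒ H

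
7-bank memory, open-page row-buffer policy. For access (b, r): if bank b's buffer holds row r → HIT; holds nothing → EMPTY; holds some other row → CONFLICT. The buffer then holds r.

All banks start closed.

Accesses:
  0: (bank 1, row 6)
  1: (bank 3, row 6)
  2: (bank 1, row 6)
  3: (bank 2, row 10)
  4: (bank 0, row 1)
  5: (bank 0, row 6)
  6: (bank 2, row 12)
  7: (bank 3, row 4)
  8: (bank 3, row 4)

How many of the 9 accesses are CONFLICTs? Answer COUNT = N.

COUNT = 3

#0 (1,6) E
#1 (3,6) E
#2 (1,6) H  (was 6)
#3 (2,10) E
#4 (0,1) E
#5 (0,6) C  (was 1)
#6 (2,12) C  (was 10)
#7 (3,4) C  (was 6)
#8 (3,4) H  (was 4)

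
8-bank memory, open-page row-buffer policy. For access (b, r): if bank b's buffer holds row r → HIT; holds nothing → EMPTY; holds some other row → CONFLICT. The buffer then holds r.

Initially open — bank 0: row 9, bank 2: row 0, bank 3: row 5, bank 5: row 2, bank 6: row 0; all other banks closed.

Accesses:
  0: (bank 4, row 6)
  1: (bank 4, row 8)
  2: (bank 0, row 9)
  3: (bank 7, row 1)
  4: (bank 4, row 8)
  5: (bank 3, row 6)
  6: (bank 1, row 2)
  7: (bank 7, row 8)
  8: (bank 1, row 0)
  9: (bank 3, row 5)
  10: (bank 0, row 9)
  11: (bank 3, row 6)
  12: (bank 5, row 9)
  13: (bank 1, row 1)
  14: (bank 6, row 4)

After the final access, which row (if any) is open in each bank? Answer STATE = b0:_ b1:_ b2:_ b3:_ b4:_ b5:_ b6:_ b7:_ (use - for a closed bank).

  [0] b4 r6: no row ⇒ E
  [1] b4 r8: had r6 ⇒ C
  [2] b0 r9: had r9 ⇒ H
  [3] b7 r1: no row ⇒ E
  [4] b4 r8: had r8 ⇒ H
  [5] b3 r6: had r5 ⇒ C
  [6] b1 r2: no row ⇒ E
  [7] b7 r8: had r1 ⇒ C
  [8] b1 r0: had r2 ⇒ C
  [9] b3 r5: had r6 ⇒ C
  [10] b0 r9: had r9 ⇒ H
  [11] b3 r6: had r5 ⇒ C
  [12] b5 r9: had r2 ⇒ C
  [13] b1 r1: had r0 ⇒ C
  [14] b6 r4: had r0 ⇒ C

STATE = b0:9 b1:1 b2:0 b3:6 b4:8 b5:9 b6:4 b7:8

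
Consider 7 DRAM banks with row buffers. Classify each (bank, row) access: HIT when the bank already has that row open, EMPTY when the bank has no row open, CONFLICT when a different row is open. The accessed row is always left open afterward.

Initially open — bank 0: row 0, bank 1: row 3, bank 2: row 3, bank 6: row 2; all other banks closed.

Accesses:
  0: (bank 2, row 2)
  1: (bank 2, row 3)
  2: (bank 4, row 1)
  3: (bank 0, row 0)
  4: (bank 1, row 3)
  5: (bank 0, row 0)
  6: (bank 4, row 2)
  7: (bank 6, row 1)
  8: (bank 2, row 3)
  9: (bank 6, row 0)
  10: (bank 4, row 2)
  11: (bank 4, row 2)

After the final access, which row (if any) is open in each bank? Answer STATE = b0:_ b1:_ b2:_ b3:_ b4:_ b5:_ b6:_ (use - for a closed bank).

step 0: bank2 3->2 [CONFLICT]
step 1: bank2 2->3 [CONFLICT]
step 2: bank4 None->1 [EMPTY]
step 3: bank0 0->0 [HIT]
step 4: bank1 3->3 [HIT]
step 5: bank0 0->0 [HIT]
step 6: bank4 1->2 [CONFLICT]
step 7: bank6 2->1 [CONFLICT]
step 8: bank2 3->3 [HIT]
step 9: bank6 1->0 [CONFLICT]
step 10: bank4 2->2 [HIT]
step 11: bank4 2->2 [HIT]

STATE = b0:0 b1:3 b2:3 b3:- b4:2 b5:- b6:0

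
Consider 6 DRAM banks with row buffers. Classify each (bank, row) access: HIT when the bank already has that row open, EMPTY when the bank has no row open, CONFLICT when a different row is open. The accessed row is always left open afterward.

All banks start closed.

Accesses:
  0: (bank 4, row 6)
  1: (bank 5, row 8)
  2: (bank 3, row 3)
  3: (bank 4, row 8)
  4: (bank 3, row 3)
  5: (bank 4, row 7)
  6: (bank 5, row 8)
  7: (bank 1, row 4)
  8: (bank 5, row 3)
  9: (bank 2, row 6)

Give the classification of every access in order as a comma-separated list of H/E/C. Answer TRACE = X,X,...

TRACE = E,E,E,C,H,C,H,E,C,E

#0 (4,6) E
#1 (5,8) E
#2 (3,3) E
#3 (4,8) C  (was 6)
#4 (3,3) H  (was 3)
#5 (4,7) C  (was 8)
#6 (5,8) H  (was 8)
#7 (1,4) E
#8 (5,3) C  (was 8)
#9 (2,6) E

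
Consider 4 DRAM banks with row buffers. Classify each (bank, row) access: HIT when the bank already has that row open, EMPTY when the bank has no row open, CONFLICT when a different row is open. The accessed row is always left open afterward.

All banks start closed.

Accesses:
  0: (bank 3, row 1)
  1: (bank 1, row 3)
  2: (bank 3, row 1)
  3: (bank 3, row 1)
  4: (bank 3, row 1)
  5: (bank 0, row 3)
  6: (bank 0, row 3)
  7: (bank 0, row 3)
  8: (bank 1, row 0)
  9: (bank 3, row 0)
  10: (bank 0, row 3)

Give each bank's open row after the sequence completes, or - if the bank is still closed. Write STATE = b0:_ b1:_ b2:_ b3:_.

  [0] b3 r1: no row ⇒ E
  [1] b1 r3: no row ⇒ E
  [2] b3 r1: had r1 ⇒ H
  [3] b3 r1: had r1 ⇒ H
  [4] b3 r1: had r1 ⇒ H
  [5] b0 r3: no row ⇒ E
  [6] b0 r3: had r3 ⇒ H
  [7] b0 r3: had r3 ⇒ H
  [8] b1 r0: had r3 ⇒ C
  [9] b3 r0: had r1 ⇒ C
  [10] b0 r3: had r3 ⇒ H

STATE = b0:3 b1:0 b2:- b3:0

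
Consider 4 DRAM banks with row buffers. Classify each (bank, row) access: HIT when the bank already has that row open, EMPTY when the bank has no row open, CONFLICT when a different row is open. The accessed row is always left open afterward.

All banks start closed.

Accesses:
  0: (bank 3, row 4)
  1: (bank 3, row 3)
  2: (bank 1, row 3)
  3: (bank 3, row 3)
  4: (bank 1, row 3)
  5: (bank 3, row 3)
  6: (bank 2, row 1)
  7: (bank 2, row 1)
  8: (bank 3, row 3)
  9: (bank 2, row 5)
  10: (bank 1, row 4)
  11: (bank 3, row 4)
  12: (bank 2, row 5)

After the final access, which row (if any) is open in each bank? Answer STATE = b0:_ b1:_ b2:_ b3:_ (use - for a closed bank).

  [0] b3 r4: no row ⇒ E
  [1] b3 r3: had r4 ⇒ C
  [2] b1 r3: no row ⇒ E
  [3] b3 r3: had r3 ⇒ H
  [4] b1 r3: had r3 ⇒ H
  [5] b3 r3: had r3 ⇒ H
  [6] b2 r1: no row ⇒ E
  [7] b2 r1: had r1 ⇒ H
  [8] b3 r3: had r3 ⇒ H
  [9] b2 r5: had r1 ⇒ C
  [10] b1 r4: had r3 ⇒ C
  [11] b3 r4: had r3 ⇒ C
  [12] b2 r5: had r5 ⇒ H

STATE = b0:- b1:4 b2:5 b3:4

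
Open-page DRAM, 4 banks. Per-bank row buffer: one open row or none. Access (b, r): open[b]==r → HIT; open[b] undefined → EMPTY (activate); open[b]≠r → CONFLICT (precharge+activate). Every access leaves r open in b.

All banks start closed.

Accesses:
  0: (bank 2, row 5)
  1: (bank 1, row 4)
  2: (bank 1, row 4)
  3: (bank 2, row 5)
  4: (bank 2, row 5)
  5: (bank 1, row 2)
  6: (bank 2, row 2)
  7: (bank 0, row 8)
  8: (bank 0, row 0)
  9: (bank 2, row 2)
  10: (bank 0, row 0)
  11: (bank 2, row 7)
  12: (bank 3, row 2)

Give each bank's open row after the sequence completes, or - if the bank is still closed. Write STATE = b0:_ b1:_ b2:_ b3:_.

#0 (2,5) E
#1 (1,4) E
#2 (1,4) H  (was 4)
#3 (2,5) H  (was 5)
#4 (2,5) H  (was 5)
#5 (1,2) C  (was 4)
#6 (2,2) C  (was 5)
#7 (0,8) E
#8 (0,0) C  (was 8)
#9 (2,2) H  (was 2)
#10 (0,0) H  (was 0)
#11 (2,7) C  (was 2)
#12 (3,2) E

STATE = b0:0 b1:2 b2:7 b3:2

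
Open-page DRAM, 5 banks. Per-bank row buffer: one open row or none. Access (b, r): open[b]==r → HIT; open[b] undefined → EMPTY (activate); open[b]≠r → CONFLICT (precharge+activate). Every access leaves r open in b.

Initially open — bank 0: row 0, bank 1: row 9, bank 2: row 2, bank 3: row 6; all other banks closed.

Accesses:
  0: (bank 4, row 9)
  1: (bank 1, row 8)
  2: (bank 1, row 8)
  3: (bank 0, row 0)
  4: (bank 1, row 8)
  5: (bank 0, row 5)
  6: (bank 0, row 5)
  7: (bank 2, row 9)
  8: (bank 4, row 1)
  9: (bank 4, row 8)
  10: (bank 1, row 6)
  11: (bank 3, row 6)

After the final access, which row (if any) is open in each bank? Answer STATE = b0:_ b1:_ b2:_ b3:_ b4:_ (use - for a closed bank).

STATE = b0:5 b1:6 b2:9 b3:6 b4:8

#0 (4,9) E
#1 (1,8) C  (was 9)
#2 (1,8) H  (was 8)
#3 (0,0) H  (was 0)
#4 (1,8) H  (was 8)
#5 (0,5) C  (was 0)
#6 (0,5) H  (was 5)
#7 (2,9) C  (was 2)
#8 (4,1) C  (was 9)
#9 (4,8) C  (was 1)
#10 (1,6) C  (was 8)
#11 (3,6) H  (was 6)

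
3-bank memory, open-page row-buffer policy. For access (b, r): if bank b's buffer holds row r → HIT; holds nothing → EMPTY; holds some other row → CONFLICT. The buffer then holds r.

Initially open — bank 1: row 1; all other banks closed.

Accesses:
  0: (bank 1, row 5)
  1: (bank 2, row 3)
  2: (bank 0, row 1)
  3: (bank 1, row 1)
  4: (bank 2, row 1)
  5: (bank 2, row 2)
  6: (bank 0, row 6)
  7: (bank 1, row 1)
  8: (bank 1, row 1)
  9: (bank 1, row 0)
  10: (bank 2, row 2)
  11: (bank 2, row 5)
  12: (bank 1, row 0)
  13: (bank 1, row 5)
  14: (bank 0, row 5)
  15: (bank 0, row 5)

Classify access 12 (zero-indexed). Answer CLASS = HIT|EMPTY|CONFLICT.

0: bank 1 row 5 — prev 1 → CONFLICT
1: bank 2 row 3 — prev None → EMPTY
2: bank 0 row 1 — prev None → EMPTY
3: bank 1 row 1 — prev 5 → CONFLICT
4: bank 2 row 1 — prev 3 → CONFLICT
5: bank 2 row 2 — prev 1 → CONFLICT
6: bank 0 row 6 — prev 1 → CONFLICT
7: bank 1 row 1 — prev 1 → HIT
8: bank 1 row 1 — prev 1 → HIT
9: bank 1 row 0 — prev 1 → CONFLICT
10: bank 2 row 2 — prev 2 → HIT
11: bank 2 row 5 — prev 2 → CONFLICT
12: bank 1 row 0 — prev 0 → HIT
13: bank 1 row 5 — prev 0 → CONFLICT
14: bank 0 row 5 — prev 6 → CONFLICT
15: bank 0 row 5 — prev 5 → HIT

CLASS = HIT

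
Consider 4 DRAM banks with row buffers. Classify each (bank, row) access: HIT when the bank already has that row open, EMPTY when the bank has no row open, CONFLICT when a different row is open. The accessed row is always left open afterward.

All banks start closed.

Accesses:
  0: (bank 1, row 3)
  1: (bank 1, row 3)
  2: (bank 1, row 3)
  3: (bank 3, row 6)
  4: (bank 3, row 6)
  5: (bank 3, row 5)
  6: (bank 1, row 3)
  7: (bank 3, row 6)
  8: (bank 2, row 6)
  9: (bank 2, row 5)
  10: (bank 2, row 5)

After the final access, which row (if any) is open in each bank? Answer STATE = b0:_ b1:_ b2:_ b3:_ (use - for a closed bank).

step 0: bank1 None->3 [EMPTY]
step 1: bank1 3->3 [HIT]
step 2: bank1 3->3 [HIT]
step 3: bank3 None->6 [EMPTY]
step 4: bank3 6->6 [HIT]
step 5: bank3 6->5 [CONFLICT]
step 6: bank1 3->3 [HIT]
step 7: bank3 5->6 [CONFLICT]
step 8: bank2 None->6 [EMPTY]
step 9: bank2 6->5 [CONFLICT]
step 10: bank2 5->5 [HIT]

STATE = b0:- b1:3 b2:5 b3:6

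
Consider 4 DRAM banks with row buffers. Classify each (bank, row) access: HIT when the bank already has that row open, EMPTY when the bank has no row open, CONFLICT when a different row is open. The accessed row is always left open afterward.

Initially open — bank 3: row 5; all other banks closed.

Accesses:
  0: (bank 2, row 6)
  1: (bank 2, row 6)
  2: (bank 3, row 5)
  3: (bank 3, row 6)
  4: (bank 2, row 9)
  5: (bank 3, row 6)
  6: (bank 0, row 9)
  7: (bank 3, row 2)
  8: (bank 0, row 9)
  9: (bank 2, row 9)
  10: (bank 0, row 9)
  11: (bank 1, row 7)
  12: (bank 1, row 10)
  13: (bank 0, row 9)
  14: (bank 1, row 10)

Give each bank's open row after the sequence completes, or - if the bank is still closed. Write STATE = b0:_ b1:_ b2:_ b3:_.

STATE = b0:9 b1:10 b2:9 b3:2

0: bank 2 row 6 — prev None → EMPTY
1: bank 2 row 6 — prev 6 → HIT
2: bank 3 row 5 — prev 5 → HIT
3: bank 3 row 6 — prev 5 → CONFLICT
4: bank 2 row 9 — prev 6 → CONFLICT
5: bank 3 row 6 — prev 6 → HIT
6: bank 0 row 9 — prev None → EMPTY
7: bank 3 row 2 — prev 6 → CONFLICT
8: bank 0 row 9 — prev 9 → HIT
9: bank 2 row 9 — prev 9 → HIT
10: bank 0 row 9 — prev 9 → HIT
11: bank 1 row 7 — prev None → EMPTY
12: bank 1 row 10 — prev 7 → CONFLICT
13: bank 0 row 9 — prev 9 → HIT
14: bank 1 row 10 — prev 10 → HIT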